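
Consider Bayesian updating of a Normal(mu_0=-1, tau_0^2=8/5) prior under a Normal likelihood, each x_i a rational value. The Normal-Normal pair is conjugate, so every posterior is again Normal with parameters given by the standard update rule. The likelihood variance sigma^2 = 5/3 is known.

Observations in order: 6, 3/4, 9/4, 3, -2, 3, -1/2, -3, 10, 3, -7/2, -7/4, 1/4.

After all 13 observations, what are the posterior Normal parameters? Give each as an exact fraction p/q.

mu_0=395/337, tau_0^2=40/337

obs 1: x=6 → posterior Normal(17/7, 40/49)
obs 2: x=3/4 → posterior Normal(137/73, 40/73)
obs 3: x=9/4 → posterior Normal(191/97, 40/97)
obs 4: x=3 → posterior Normal(263/121, 40/121)
obs 5: x=-2 → posterior Normal(43/29, 8/29)
obs 6: x=3 → posterior Normal(287/169, 40/169)
obs 7: x=-1/2 → posterior Normal(275/193, 40/193)
obs 8: x=-3 → posterior Normal(29/31, 40/217)
obs 9: x=10 → posterior Normal(443/241, 40/241)
obs 10: x=3 → posterior Normal(103/53, 8/53)
obs 11: x=-7/2 → posterior Normal(431/289, 40/289)
obs 12: x=-7/4 → posterior Normal(389/313, 40/313)
obs 13: x=1/4 → posterior Normal(395/337, 40/337)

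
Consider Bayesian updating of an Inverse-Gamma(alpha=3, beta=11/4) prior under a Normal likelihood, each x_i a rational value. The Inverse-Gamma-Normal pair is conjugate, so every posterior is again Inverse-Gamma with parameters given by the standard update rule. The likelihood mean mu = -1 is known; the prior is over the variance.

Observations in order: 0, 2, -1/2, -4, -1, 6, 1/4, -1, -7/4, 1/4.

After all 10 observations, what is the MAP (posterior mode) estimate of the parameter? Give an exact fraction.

obs 1: x=0 → posterior Inverse-Gamma(7/2, 13/4)
obs 2: x=2 → posterior Inverse-Gamma(4, 31/4)
obs 3: x=-1/2 → posterior Inverse-Gamma(9/2, 63/8)
obs 4: x=-4 → posterior Inverse-Gamma(5, 99/8)
obs 5: x=-1 → posterior Inverse-Gamma(11/2, 99/8)
obs 6: x=6 → posterior Inverse-Gamma(6, 295/8)
obs 7: x=1/4 → posterior Inverse-Gamma(13/2, 1205/32)
obs 8: x=-1 → posterior Inverse-Gamma(7, 1205/32)
obs 9: x=-7/4 → posterior Inverse-Gamma(15/2, 607/16)
obs 10: x=1/4 → posterior Inverse-Gamma(8, 1239/32)

413/96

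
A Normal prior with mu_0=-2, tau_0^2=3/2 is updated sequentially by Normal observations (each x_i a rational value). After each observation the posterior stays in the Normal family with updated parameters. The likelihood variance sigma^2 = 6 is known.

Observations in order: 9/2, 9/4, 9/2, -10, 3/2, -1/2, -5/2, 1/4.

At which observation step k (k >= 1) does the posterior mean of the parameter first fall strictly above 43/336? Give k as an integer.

obs 1: x=9/2 → posterior Normal(-7/10, 6/5)
obs 2: x=9/4 → posterior Normal(-5/24, 1)
obs 3: x=9/2 → posterior Normal(13/28, 6/7)
obs 4: x=-10 → posterior Normal(-27/32, 3/4)
obs 5: x=3/2 → posterior Normal(-7/12, 2/3)
obs 6: x=-1/2 → posterior Normal(-23/40, 3/5)
obs 7: x=-5/2 → posterior Normal(-3/4, 6/11)
obs 8: x=1/4 → posterior Normal(-2/3, 1/2)

k = 3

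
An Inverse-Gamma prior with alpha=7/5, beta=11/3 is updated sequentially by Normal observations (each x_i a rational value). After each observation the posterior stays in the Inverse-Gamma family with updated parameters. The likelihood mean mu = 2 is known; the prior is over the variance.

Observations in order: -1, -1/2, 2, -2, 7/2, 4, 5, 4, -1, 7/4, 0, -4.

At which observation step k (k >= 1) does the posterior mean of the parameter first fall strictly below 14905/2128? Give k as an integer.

obs 1: x=-1 → posterior Inverse-Gamma(19/10, 49/6)
obs 2: x=-1/2 → posterior Inverse-Gamma(12/5, 271/24)
obs 3: x=2 → posterior Inverse-Gamma(29/10, 271/24)
obs 4: x=-2 → posterior Inverse-Gamma(17/5, 463/24)
obs 5: x=7/2 → posterior Inverse-Gamma(39/10, 245/12)
obs 6: x=4 → posterior Inverse-Gamma(22/5, 269/12)
obs 7: x=5 → posterior Inverse-Gamma(49/10, 323/12)
obs 8: x=4 → posterior Inverse-Gamma(27/5, 347/12)
obs 9: x=-1 → posterior Inverse-Gamma(59/10, 401/12)
obs 10: x=7/4 → posterior Inverse-Gamma(32/5, 3211/96)
obs 11: x=0 → posterior Inverse-Gamma(69/10, 3403/96)
obs 12: x=-4 → posterior Inverse-Gamma(37/5, 5131/96)

k = 3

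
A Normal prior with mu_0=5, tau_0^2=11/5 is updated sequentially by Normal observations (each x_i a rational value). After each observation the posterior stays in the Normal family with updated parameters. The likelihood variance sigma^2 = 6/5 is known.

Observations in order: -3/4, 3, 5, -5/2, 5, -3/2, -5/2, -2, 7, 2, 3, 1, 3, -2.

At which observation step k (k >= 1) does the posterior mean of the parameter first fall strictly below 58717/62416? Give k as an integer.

obs 1: x=-3/4 → posterior Normal(87/68, 66/85)
obs 2: x=3 → posterior Normal(219/112, 33/70)
obs 3: x=5 → posterior Normal(439/156, 22/65)
obs 4: x=-5/2 → posterior Normal(329/200, 33/125)
obs 5: x=5 → posterior Normal(9/4, 66/305)
obs 6: x=-3/2 → posterior Normal(161/96, 11/60)
obs 7: x=-5/2 → posterior Normal(373/332, 66/415)
obs 8: x=-2 → posterior Normal(285/376, 33/235)
obs 9: x=7 → posterior Normal(593/420, 22/175)
obs 10: x=2 → posterior Normal(681/464, 33/290)
obs 11: x=3 → posterior Normal(813/508, 66/635)
obs 12: x=1 → posterior Normal(857/552, 11/115)
obs 13: x=3 → posterior Normal(989/596, 66/745)
obs 14: x=-2 → posterior Normal(901/640, 33/400)

k = 8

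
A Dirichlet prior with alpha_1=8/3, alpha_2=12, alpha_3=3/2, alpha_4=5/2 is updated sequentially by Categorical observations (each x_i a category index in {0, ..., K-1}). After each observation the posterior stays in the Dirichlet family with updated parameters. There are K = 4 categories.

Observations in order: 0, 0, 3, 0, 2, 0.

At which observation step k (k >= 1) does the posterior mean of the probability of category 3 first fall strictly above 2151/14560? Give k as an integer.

k = 3

obs 1: x=0 → posterior Dirichlet(11/3, 12, 3/2, 5/2)
obs 2: x=0 → posterior Dirichlet(14/3, 12, 3/2, 5/2)
obs 3: x=3 → posterior Dirichlet(14/3, 12, 3/2, 7/2)
obs 4: x=0 → posterior Dirichlet(17/3, 12, 3/2, 7/2)
obs 5: x=2 → posterior Dirichlet(17/3, 12, 5/2, 7/2)
obs 6: x=0 → posterior Dirichlet(20/3, 12, 5/2, 7/2)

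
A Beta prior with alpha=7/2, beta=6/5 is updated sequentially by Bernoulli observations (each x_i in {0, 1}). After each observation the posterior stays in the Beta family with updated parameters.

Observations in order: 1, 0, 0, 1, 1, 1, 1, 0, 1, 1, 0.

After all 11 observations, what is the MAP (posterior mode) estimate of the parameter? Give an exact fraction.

obs 1: x=1 → posterior Beta(9/2, 6/5)
obs 2: x=0 → posterior Beta(9/2, 11/5)
obs 3: x=0 → posterior Beta(9/2, 16/5)
obs 4: x=1 → posterior Beta(11/2, 16/5)
obs 5: x=1 → posterior Beta(13/2, 16/5)
obs 6: x=1 → posterior Beta(15/2, 16/5)
obs 7: x=1 → posterior Beta(17/2, 16/5)
obs 8: x=0 → posterior Beta(17/2, 21/5)
obs 9: x=1 → posterior Beta(19/2, 21/5)
obs 10: x=1 → posterior Beta(21/2, 21/5)
obs 11: x=0 → posterior Beta(21/2, 26/5)

95/137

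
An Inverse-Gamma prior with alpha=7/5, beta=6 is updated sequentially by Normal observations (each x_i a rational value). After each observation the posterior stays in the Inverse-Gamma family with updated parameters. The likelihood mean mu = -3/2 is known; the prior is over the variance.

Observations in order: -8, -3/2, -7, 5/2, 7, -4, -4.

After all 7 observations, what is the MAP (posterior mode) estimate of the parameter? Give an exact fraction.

3705/236

obs 1: x=-8 → posterior Inverse-Gamma(19/10, 217/8)
obs 2: x=-3/2 → posterior Inverse-Gamma(12/5, 217/8)
obs 3: x=-7 → posterior Inverse-Gamma(29/10, 169/4)
obs 4: x=5/2 → posterior Inverse-Gamma(17/5, 201/4)
obs 5: x=7 → posterior Inverse-Gamma(39/10, 691/8)
obs 6: x=-4 → posterior Inverse-Gamma(22/5, 179/2)
obs 7: x=-4 → posterior Inverse-Gamma(49/10, 741/8)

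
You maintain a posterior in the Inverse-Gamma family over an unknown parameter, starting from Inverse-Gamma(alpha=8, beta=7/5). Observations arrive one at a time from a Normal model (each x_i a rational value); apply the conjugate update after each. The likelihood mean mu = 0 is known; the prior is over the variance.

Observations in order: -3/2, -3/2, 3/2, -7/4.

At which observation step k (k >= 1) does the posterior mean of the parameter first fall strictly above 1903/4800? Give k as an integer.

obs 1: x=-3/2 → posterior Inverse-Gamma(17/2, 101/40)
obs 2: x=-3/2 → posterior Inverse-Gamma(9, 73/20)
obs 3: x=3/2 → posterior Inverse-Gamma(19/2, 191/40)
obs 4: x=-7/4 → posterior Inverse-Gamma(10, 1009/160)

k = 2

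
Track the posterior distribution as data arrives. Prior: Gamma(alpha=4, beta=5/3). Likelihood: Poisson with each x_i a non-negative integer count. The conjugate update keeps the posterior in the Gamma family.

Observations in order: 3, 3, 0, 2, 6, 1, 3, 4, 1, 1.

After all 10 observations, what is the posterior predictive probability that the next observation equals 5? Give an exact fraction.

26204099941912286117142554834447801113128662109375/424334858630889909129597783546743639104279810146304

obs 1: x=3 → posterior Gamma(7, 8/3)
obs 2: x=3 → posterior Gamma(10, 11/3)
obs 3: x=0 → posterior Gamma(10, 14/3)
obs 4: x=2 → posterior Gamma(12, 17/3)
obs 5: x=6 → posterior Gamma(18, 20/3)
obs 6: x=1 → posterior Gamma(19, 23/3)
obs 7: x=3 → posterior Gamma(22, 26/3)
obs 8: x=4 → posterior Gamma(26, 29/3)
obs 9: x=1 → posterior Gamma(27, 32/3)
obs 10: x=1 → posterior Gamma(28, 35/3)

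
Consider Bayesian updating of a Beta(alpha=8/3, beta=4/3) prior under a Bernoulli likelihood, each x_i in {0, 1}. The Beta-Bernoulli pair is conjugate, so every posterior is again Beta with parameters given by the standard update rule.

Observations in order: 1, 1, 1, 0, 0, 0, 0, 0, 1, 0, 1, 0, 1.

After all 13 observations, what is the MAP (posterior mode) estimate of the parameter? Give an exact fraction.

23/45

obs 1: x=1 → posterior Beta(11/3, 4/3)
obs 2: x=1 → posterior Beta(14/3, 4/3)
obs 3: x=1 → posterior Beta(17/3, 4/3)
obs 4: x=0 → posterior Beta(17/3, 7/3)
obs 5: x=0 → posterior Beta(17/3, 10/3)
obs 6: x=0 → posterior Beta(17/3, 13/3)
obs 7: x=0 → posterior Beta(17/3, 16/3)
obs 8: x=0 → posterior Beta(17/3, 19/3)
obs 9: x=1 → posterior Beta(20/3, 19/3)
obs 10: x=0 → posterior Beta(20/3, 22/3)
obs 11: x=1 → posterior Beta(23/3, 22/3)
obs 12: x=0 → posterior Beta(23/3, 25/3)
obs 13: x=1 → posterior Beta(26/3, 25/3)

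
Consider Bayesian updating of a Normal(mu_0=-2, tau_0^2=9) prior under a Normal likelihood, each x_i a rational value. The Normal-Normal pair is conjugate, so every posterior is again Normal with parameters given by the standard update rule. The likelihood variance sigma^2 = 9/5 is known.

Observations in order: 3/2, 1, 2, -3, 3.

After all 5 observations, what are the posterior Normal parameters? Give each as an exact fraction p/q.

obs 1: x=3/2 → posterior Normal(11/12, 3/2)
obs 2: x=1 → posterior Normal(21/22, 9/11)
obs 3: x=2 → posterior Normal(41/32, 9/16)
obs 4: x=-3 → posterior Normal(11/42, 3/7)
obs 5: x=3 → posterior Normal(41/52, 9/26)

mu_0=41/52, tau_0^2=9/26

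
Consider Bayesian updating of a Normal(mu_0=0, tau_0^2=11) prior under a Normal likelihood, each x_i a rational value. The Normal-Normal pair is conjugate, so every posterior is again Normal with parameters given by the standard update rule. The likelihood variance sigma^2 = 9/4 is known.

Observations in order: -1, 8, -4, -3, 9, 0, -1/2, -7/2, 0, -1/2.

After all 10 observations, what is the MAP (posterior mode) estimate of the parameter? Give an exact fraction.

obs 1: x=-1 → posterior Normal(-44/53, 99/53)
obs 2: x=8 → posterior Normal(308/97, 99/97)
obs 3: x=-4 → posterior Normal(44/47, 33/47)
obs 4: x=-3 → posterior Normal(0, 99/185)
obs 5: x=9 → posterior Normal(396/229, 99/229)
obs 6: x=0 → posterior Normal(132/91, 33/91)
obs 7: x=-1/2 → posterior Normal(374/317, 99/317)
obs 8: x=-7/2 → posterior Normal(220/361, 99/361)
obs 9: x=0 → posterior Normal(44/81, 11/45)
obs 10: x=-1/2 → posterior Normal(198/449, 99/449)

198/449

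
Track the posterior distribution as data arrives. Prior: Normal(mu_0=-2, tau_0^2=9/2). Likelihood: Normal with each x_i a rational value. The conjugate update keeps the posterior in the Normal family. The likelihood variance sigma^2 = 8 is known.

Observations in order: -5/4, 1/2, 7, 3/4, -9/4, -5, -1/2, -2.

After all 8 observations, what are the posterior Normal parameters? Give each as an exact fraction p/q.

mu_0=-227/352, tau_0^2=9/11

obs 1: x=-5/4 → posterior Normal(-173/100, 72/25)
obs 2: x=1/2 → posterior Normal(-155/136, 36/17)
obs 3: x=7 → posterior Normal(97/172, 72/43)
obs 4: x=3/4 → posterior Normal(31/52, 18/13)
obs 5: x=-9/4 → posterior Normal(43/244, 72/61)
obs 6: x=-5 → posterior Normal(-137/280, 36/35)
obs 7: x=-1/2 → posterior Normal(-155/316, 72/79)
obs 8: x=-2 → posterior Normal(-227/352, 9/11)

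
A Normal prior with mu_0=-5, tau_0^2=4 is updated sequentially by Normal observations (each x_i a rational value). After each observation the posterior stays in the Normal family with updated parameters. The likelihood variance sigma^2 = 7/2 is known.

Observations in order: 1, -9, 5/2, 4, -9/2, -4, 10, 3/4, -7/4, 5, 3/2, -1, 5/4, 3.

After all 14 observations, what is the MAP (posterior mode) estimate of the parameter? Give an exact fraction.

5/17

obs 1: x=1 → posterior Normal(-9/5, 28/15)
obs 2: x=-9 → posterior Normal(-99/23, 28/23)
obs 3: x=5/2 → posterior Normal(-79/31, 28/31)
obs 4: x=4 → posterior Normal(-47/39, 28/39)
obs 5: x=-9/2 → posterior Normal(-83/47, 28/47)
obs 6: x=-4 → posterior Normal(-23/11, 28/55)
obs 7: x=10 → posterior Normal(-5/9, 4/9)
obs 8: x=3/4 → posterior Normal(-29/71, 28/71)
obs 9: x=-7/4 → posterior Normal(-43/79, 28/79)
obs 10: x=5 → posterior Normal(-1/29, 28/87)
obs 11: x=3/2 → posterior Normal(9/95, 28/95)
obs 12: x=-1 → posterior Normal(1/103, 28/103)
obs 13: x=5/4 → posterior Normal(11/111, 28/111)
obs 14: x=3 → posterior Normal(5/17, 4/17)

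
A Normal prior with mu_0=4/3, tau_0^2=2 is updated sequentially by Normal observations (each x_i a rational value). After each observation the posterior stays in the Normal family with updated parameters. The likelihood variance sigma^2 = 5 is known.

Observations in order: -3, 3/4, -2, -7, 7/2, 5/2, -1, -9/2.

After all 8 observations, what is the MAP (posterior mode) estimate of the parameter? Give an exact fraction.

-89/126

obs 1: x=-3 → posterior Normal(2/21, 10/7)
obs 2: x=3/4 → posterior Normal(13/54, 10/9)
obs 3: x=-2 → posterior Normal(-1/6, 10/11)
obs 4: x=-7 → posterior Normal(-95/78, 10/13)
obs 5: x=7/2 → posterior Normal(-53/90, 2/3)
obs 6: x=5/2 → posterior Normal(-23/102, 10/17)
obs 7: x=-1 → posterior Normal(-35/114, 10/19)
obs 8: x=-9/2 → posterior Normal(-89/126, 10/21)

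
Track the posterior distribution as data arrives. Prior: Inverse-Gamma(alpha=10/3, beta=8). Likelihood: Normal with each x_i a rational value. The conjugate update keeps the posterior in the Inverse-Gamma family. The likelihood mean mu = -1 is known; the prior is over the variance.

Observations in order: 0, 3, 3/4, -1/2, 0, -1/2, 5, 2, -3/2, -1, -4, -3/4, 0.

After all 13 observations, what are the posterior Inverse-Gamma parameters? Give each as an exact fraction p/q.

alpha=59/6, beta=743/16

obs 1: x=0 → posterior Inverse-Gamma(23/6, 17/2)
obs 2: x=3 → posterior Inverse-Gamma(13/3, 33/2)
obs 3: x=3/4 → posterior Inverse-Gamma(29/6, 577/32)
obs 4: x=-1/2 → posterior Inverse-Gamma(16/3, 581/32)
obs 5: x=0 → posterior Inverse-Gamma(35/6, 597/32)
obs 6: x=-1/2 → posterior Inverse-Gamma(19/3, 601/32)
obs 7: x=5 → posterior Inverse-Gamma(41/6, 1177/32)
obs 8: x=2 → posterior Inverse-Gamma(22/3, 1321/32)
obs 9: x=-3/2 → posterior Inverse-Gamma(47/6, 1325/32)
obs 10: x=-1 → posterior Inverse-Gamma(25/3, 1325/32)
obs 11: x=-4 → posterior Inverse-Gamma(53/6, 1469/32)
obs 12: x=-3/4 → posterior Inverse-Gamma(28/3, 735/16)
obs 13: x=0 → posterior Inverse-Gamma(59/6, 743/16)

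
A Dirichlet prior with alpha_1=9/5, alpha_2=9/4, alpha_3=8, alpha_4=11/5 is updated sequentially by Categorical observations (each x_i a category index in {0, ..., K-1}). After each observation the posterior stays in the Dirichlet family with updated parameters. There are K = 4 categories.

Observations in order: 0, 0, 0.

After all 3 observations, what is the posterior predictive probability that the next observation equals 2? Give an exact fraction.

32/69

obs 1: x=0 → posterior Dirichlet(14/5, 9/4, 8, 11/5)
obs 2: x=0 → posterior Dirichlet(19/5, 9/4, 8, 11/5)
obs 3: x=0 → posterior Dirichlet(24/5, 9/4, 8, 11/5)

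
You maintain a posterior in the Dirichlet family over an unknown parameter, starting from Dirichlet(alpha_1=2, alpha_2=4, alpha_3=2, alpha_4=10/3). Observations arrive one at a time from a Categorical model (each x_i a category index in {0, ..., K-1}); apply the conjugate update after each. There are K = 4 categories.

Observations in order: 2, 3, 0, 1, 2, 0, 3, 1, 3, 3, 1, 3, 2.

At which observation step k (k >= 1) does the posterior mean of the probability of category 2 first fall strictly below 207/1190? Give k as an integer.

k = 12

obs 1: x=2 → posterior Dirichlet(2, 4, 3, 10/3)
obs 2: x=3 → posterior Dirichlet(2, 4, 3, 13/3)
obs 3: x=0 → posterior Dirichlet(3, 4, 3, 13/3)
obs 4: x=1 → posterior Dirichlet(3, 5, 3, 13/3)
obs 5: x=2 → posterior Dirichlet(3, 5, 4, 13/3)
obs 6: x=0 → posterior Dirichlet(4, 5, 4, 13/3)
obs 7: x=3 → posterior Dirichlet(4, 5, 4, 16/3)
obs 8: x=1 → posterior Dirichlet(4, 6, 4, 16/3)
obs 9: x=3 → posterior Dirichlet(4, 6, 4, 19/3)
obs 10: x=3 → posterior Dirichlet(4, 6, 4, 22/3)
obs 11: x=1 → posterior Dirichlet(4, 7, 4, 22/3)
obs 12: x=3 → posterior Dirichlet(4, 7, 4, 25/3)
obs 13: x=2 → posterior Dirichlet(4, 7, 5, 25/3)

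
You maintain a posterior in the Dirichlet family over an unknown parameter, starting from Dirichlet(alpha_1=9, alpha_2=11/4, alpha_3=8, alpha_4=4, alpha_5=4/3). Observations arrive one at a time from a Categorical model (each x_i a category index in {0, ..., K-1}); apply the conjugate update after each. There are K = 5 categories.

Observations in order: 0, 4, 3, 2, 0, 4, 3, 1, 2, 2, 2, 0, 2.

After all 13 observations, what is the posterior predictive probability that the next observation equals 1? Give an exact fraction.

45/457

obs 1: x=0 → posterior Dirichlet(10, 11/4, 8, 4, 4/3)
obs 2: x=4 → posterior Dirichlet(10, 11/4, 8, 4, 7/3)
obs 3: x=3 → posterior Dirichlet(10, 11/4, 8, 5, 7/3)
obs 4: x=2 → posterior Dirichlet(10, 11/4, 9, 5, 7/3)
obs 5: x=0 → posterior Dirichlet(11, 11/4, 9, 5, 7/3)
obs 6: x=4 → posterior Dirichlet(11, 11/4, 9, 5, 10/3)
obs 7: x=3 → posterior Dirichlet(11, 11/4, 9, 6, 10/3)
obs 8: x=1 → posterior Dirichlet(11, 15/4, 9, 6, 10/3)
obs 9: x=2 → posterior Dirichlet(11, 15/4, 10, 6, 10/3)
obs 10: x=2 → posterior Dirichlet(11, 15/4, 11, 6, 10/3)
obs 11: x=2 → posterior Dirichlet(11, 15/4, 12, 6, 10/3)
obs 12: x=0 → posterior Dirichlet(12, 15/4, 12, 6, 10/3)
obs 13: x=2 → posterior Dirichlet(12, 15/4, 13, 6, 10/3)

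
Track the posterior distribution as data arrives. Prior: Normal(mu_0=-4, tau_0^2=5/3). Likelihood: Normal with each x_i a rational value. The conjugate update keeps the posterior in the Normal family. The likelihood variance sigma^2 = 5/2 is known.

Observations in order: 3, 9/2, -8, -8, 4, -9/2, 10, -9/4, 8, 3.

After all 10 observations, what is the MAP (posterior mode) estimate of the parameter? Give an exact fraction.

obs 1: x=3 → posterior Normal(-6/5, 1)
obs 2: x=9/2 → posterior Normal(3/7, 5/7)
obs 3: x=-8 → posterior Normal(-13/9, 5/9)
obs 4: x=-8 → posterior Normal(-29/11, 5/11)
obs 5: x=4 → posterior Normal(-21/13, 5/13)
obs 6: x=-9/2 → posterior Normal(-2, 1/3)
obs 7: x=10 → posterior Normal(-10/17, 5/17)
obs 8: x=-9/4 → posterior Normal(-29/38, 5/19)
obs 9: x=8 → posterior Normal(1/14, 5/21)
obs 10: x=3 → posterior Normal(15/46, 5/23)

15/46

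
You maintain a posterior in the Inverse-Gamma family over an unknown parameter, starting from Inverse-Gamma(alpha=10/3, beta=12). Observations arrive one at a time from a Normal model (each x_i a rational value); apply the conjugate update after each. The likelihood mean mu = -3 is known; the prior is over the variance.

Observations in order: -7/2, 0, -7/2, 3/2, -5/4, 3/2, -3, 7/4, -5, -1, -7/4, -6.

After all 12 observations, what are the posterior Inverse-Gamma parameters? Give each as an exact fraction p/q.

alpha=28/3, beta=1891/32

obs 1: x=-7/2 → posterior Inverse-Gamma(23/6, 97/8)
obs 2: x=0 → posterior Inverse-Gamma(13/3, 133/8)
obs 3: x=-7/2 → posterior Inverse-Gamma(29/6, 67/4)
obs 4: x=3/2 → posterior Inverse-Gamma(16/3, 215/8)
obs 5: x=-5/4 → posterior Inverse-Gamma(35/6, 909/32)
obs 6: x=3/2 → posterior Inverse-Gamma(19/3, 1233/32)
obs 7: x=-3 → posterior Inverse-Gamma(41/6, 1233/32)
obs 8: x=7/4 → posterior Inverse-Gamma(22/3, 797/16)
obs 9: x=-5 → posterior Inverse-Gamma(47/6, 829/16)
obs 10: x=-1 → posterior Inverse-Gamma(25/3, 861/16)
obs 11: x=-7/4 → posterior Inverse-Gamma(53/6, 1747/32)
obs 12: x=-6 → posterior Inverse-Gamma(28/3, 1891/32)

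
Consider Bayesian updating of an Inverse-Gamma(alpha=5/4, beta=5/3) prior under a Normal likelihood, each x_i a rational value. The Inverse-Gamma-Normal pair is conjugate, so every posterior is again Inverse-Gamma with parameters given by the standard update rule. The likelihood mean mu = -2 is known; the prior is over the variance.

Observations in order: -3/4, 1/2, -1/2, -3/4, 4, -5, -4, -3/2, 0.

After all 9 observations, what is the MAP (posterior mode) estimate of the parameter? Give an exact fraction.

obs 1: x=-3/4 → posterior Inverse-Gamma(7/4, 235/96)
obs 2: x=1/2 → posterior Inverse-Gamma(9/4, 535/96)
obs 3: x=-1/2 → posterior Inverse-Gamma(11/4, 643/96)
obs 4: x=-3/4 → posterior Inverse-Gamma(13/4, 359/48)
obs 5: x=4 → posterior Inverse-Gamma(15/4, 1223/48)
obs 6: x=-5 → posterior Inverse-Gamma(17/4, 1439/48)
obs 7: x=-4 → posterior Inverse-Gamma(19/4, 1535/48)
obs 8: x=-3/2 → posterior Inverse-Gamma(21/4, 1541/48)
obs 9: x=0 → posterior Inverse-Gamma(23/4, 1637/48)

1637/324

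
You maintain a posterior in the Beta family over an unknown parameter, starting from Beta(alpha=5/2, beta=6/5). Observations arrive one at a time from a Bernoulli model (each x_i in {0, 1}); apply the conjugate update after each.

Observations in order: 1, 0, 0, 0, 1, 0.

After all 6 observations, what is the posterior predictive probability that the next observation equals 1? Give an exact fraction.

obs 1: x=1 → posterior Beta(7/2, 6/5)
obs 2: x=0 → posterior Beta(7/2, 11/5)
obs 3: x=0 → posterior Beta(7/2, 16/5)
obs 4: x=0 → posterior Beta(7/2, 21/5)
obs 5: x=1 → posterior Beta(9/2, 21/5)
obs 6: x=0 → posterior Beta(9/2, 26/5)

45/97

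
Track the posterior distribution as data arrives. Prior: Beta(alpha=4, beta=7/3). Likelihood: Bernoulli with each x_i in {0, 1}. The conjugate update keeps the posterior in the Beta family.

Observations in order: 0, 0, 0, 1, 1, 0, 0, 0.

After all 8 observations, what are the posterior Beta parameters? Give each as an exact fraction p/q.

obs 1: x=0 → posterior Beta(4, 10/3)
obs 2: x=0 → posterior Beta(4, 13/3)
obs 3: x=0 → posterior Beta(4, 16/3)
obs 4: x=1 → posterior Beta(5, 16/3)
obs 5: x=1 → posterior Beta(6, 16/3)
obs 6: x=0 → posterior Beta(6, 19/3)
obs 7: x=0 → posterior Beta(6, 22/3)
obs 8: x=0 → posterior Beta(6, 25/3)

alpha=6, beta=25/3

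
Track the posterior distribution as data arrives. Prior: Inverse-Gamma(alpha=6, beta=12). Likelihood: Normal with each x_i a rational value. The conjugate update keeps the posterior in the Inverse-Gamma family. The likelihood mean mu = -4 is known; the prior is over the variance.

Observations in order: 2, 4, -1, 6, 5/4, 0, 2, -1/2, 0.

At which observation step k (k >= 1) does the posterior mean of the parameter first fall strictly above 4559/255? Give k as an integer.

obs 1: x=2 → posterior Inverse-Gamma(13/2, 30)
obs 2: x=4 → posterior Inverse-Gamma(7, 62)
obs 3: x=-1 → posterior Inverse-Gamma(15/2, 133/2)
obs 4: x=6 → posterior Inverse-Gamma(8, 233/2)
obs 5: x=5/4 → posterior Inverse-Gamma(17/2, 4169/32)
obs 6: x=0 → posterior Inverse-Gamma(9, 4425/32)
obs 7: x=2 → posterior Inverse-Gamma(19/2, 5001/32)
obs 8: x=-1/2 → posterior Inverse-Gamma(10, 5197/32)
obs 9: x=0 → posterior Inverse-Gamma(21/2, 5453/32)

k = 7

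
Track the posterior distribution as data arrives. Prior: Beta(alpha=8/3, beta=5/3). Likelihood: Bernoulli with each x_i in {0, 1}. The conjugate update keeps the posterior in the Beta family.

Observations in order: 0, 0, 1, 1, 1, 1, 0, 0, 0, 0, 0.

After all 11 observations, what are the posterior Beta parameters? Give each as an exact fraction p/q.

obs 1: x=0 → posterior Beta(8/3, 8/3)
obs 2: x=0 → posterior Beta(8/3, 11/3)
obs 3: x=1 → posterior Beta(11/3, 11/3)
obs 4: x=1 → posterior Beta(14/3, 11/3)
obs 5: x=1 → posterior Beta(17/3, 11/3)
obs 6: x=1 → posterior Beta(20/3, 11/3)
obs 7: x=0 → posterior Beta(20/3, 14/3)
obs 8: x=0 → posterior Beta(20/3, 17/3)
obs 9: x=0 → posterior Beta(20/3, 20/3)
obs 10: x=0 → posterior Beta(20/3, 23/3)
obs 11: x=0 → posterior Beta(20/3, 26/3)

alpha=20/3, beta=26/3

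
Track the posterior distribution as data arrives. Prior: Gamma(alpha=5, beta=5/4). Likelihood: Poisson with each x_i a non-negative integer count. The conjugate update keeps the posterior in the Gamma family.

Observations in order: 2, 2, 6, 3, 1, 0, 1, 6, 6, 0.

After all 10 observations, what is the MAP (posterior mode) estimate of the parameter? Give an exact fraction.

124/45

obs 1: x=2 → posterior Gamma(7, 9/4)
obs 2: x=2 → posterior Gamma(9, 13/4)
obs 3: x=6 → posterior Gamma(15, 17/4)
obs 4: x=3 → posterior Gamma(18, 21/4)
obs 5: x=1 → posterior Gamma(19, 25/4)
obs 6: x=0 → posterior Gamma(19, 29/4)
obs 7: x=1 → posterior Gamma(20, 33/4)
obs 8: x=6 → posterior Gamma(26, 37/4)
obs 9: x=6 → posterior Gamma(32, 41/4)
obs 10: x=0 → posterior Gamma(32, 45/4)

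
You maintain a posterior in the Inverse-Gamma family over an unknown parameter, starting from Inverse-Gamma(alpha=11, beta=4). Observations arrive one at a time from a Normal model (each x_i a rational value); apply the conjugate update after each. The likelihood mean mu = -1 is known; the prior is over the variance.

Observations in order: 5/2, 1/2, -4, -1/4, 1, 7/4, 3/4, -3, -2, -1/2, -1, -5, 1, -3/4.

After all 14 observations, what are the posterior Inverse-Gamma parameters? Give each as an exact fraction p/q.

obs 1: x=5/2 → posterior Inverse-Gamma(23/2, 81/8)
obs 2: x=1/2 → posterior Inverse-Gamma(12, 45/4)
obs 3: x=-4 → posterior Inverse-Gamma(25/2, 63/4)
obs 4: x=-1/4 → posterior Inverse-Gamma(13, 513/32)
obs 5: x=1 → posterior Inverse-Gamma(27/2, 577/32)
obs 6: x=7/4 → posterior Inverse-Gamma(14, 349/16)
obs 7: x=3/4 → posterior Inverse-Gamma(29/2, 747/32)
obs 8: x=-3 → posterior Inverse-Gamma(15, 811/32)
obs 9: x=-2 → posterior Inverse-Gamma(31/2, 827/32)
obs 10: x=-1/2 → posterior Inverse-Gamma(16, 831/32)
obs 11: x=-1 → posterior Inverse-Gamma(33/2, 831/32)
obs 12: x=-5 → posterior Inverse-Gamma(17, 1087/32)
obs 13: x=1 → posterior Inverse-Gamma(35/2, 1151/32)
obs 14: x=-3/4 → posterior Inverse-Gamma(18, 36)

alpha=18, beta=36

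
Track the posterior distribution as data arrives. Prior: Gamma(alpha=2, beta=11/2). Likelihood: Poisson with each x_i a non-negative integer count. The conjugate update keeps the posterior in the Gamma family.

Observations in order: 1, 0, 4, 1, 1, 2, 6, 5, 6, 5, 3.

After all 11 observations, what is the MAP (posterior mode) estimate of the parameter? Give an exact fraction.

70/33

obs 1: x=1 → posterior Gamma(3, 13/2)
obs 2: x=0 → posterior Gamma(3, 15/2)
obs 3: x=4 → posterior Gamma(7, 17/2)
obs 4: x=1 → posterior Gamma(8, 19/2)
obs 5: x=1 → posterior Gamma(9, 21/2)
obs 6: x=2 → posterior Gamma(11, 23/2)
obs 7: x=6 → posterior Gamma(17, 25/2)
obs 8: x=5 → posterior Gamma(22, 27/2)
obs 9: x=6 → posterior Gamma(28, 29/2)
obs 10: x=5 → posterior Gamma(33, 31/2)
obs 11: x=3 → posterior Gamma(36, 33/2)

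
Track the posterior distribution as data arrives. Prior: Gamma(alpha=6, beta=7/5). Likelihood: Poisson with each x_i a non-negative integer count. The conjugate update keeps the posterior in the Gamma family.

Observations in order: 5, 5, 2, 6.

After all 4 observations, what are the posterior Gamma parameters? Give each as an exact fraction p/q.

alpha=24, beta=27/5

obs 1: x=5 → posterior Gamma(11, 12/5)
obs 2: x=5 → posterior Gamma(16, 17/5)
obs 3: x=2 → posterior Gamma(18, 22/5)
obs 4: x=6 → posterior Gamma(24, 27/5)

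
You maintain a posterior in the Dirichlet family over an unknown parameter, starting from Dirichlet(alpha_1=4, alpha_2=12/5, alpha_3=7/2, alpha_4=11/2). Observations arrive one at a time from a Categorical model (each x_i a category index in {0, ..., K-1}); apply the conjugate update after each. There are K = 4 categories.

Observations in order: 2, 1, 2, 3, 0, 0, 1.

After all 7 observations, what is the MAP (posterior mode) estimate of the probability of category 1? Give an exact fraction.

obs 1: x=2 → posterior Dirichlet(4, 12/5, 9/2, 11/2)
obs 2: x=1 → posterior Dirichlet(4, 17/5, 9/2, 11/2)
obs 3: x=2 → posterior Dirichlet(4, 17/5, 11/2, 11/2)
obs 4: x=3 → posterior Dirichlet(4, 17/5, 11/2, 13/2)
obs 5: x=0 → posterior Dirichlet(5, 17/5, 11/2, 13/2)
obs 6: x=0 → posterior Dirichlet(6, 17/5, 11/2, 13/2)
obs 7: x=1 → posterior Dirichlet(6, 22/5, 11/2, 13/2)

17/92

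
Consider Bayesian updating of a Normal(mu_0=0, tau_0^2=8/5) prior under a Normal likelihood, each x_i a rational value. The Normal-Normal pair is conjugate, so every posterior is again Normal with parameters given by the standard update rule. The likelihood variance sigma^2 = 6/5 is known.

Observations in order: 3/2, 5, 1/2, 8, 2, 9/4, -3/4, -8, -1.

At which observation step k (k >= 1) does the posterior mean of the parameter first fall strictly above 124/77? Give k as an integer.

obs 1: x=3/2 → posterior Normal(6/7, 24/35)
obs 2: x=5 → posterior Normal(26/11, 24/55)
obs 3: x=1/2 → posterior Normal(28/15, 8/25)
obs 4: x=8 → posterior Normal(60/19, 24/95)
obs 5: x=2 → posterior Normal(68/23, 24/115)
obs 6: x=9/4 → posterior Normal(77/27, 8/45)
obs 7: x=-3/4 → posterior Normal(74/31, 24/155)
obs 8: x=-8 → posterior Normal(6/5, 24/175)
obs 9: x=-1 → posterior Normal(38/39, 8/65)

k = 2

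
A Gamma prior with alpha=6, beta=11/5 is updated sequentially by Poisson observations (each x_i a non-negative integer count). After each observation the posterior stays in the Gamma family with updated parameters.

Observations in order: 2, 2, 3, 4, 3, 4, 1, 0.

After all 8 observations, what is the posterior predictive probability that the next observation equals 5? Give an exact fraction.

obs 1: x=2 → posterior Gamma(8, 16/5)
obs 2: x=2 → posterior Gamma(10, 21/5)
obs 3: x=3 → posterior Gamma(13, 26/5)
obs 4: x=4 → posterior Gamma(17, 31/5)
obs 5: x=3 → posterior Gamma(20, 36/5)
obs 6: x=4 → posterior Gamma(24, 41/5)
obs 7: x=1 → posterior Gamma(25, 46/5)
obs 8: x=0 → posterior Gamma(25, 51/5)

259213901088518490578592193636984968987874916296875/3986050257846589777498594143551493150029713367891968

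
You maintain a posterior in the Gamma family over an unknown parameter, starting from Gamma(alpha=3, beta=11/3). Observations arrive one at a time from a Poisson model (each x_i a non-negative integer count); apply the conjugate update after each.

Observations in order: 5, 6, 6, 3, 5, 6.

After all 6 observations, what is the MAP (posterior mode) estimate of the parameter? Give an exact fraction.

99/29

obs 1: x=5 → posterior Gamma(8, 14/3)
obs 2: x=6 → posterior Gamma(14, 17/3)
obs 3: x=6 → posterior Gamma(20, 20/3)
obs 4: x=3 → posterior Gamma(23, 23/3)
obs 5: x=5 → posterior Gamma(28, 26/3)
obs 6: x=6 → posterior Gamma(34, 29/3)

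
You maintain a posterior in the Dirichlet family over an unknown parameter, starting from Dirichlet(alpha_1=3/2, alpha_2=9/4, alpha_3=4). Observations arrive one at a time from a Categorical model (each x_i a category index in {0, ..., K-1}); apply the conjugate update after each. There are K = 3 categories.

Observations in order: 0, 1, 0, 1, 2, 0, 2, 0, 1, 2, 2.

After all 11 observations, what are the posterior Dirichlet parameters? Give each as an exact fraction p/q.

alpha_1=11/2, alpha_2=21/4, alpha_3=8

obs 1: x=0 → posterior Dirichlet(5/2, 9/4, 4)
obs 2: x=1 → posterior Dirichlet(5/2, 13/4, 4)
obs 3: x=0 → posterior Dirichlet(7/2, 13/4, 4)
obs 4: x=1 → posterior Dirichlet(7/2, 17/4, 4)
obs 5: x=2 → posterior Dirichlet(7/2, 17/4, 5)
obs 6: x=0 → posterior Dirichlet(9/2, 17/4, 5)
obs 7: x=2 → posterior Dirichlet(9/2, 17/4, 6)
obs 8: x=0 → posterior Dirichlet(11/2, 17/4, 6)
obs 9: x=1 → posterior Dirichlet(11/2, 21/4, 6)
obs 10: x=2 → posterior Dirichlet(11/2, 21/4, 7)
obs 11: x=2 → posterior Dirichlet(11/2, 21/4, 8)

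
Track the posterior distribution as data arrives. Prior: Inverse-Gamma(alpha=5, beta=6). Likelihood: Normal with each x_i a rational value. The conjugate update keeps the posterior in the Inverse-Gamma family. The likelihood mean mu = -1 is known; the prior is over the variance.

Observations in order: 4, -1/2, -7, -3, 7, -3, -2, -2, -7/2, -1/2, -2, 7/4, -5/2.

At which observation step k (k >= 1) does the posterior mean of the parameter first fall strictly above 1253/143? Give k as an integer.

obs 1: x=4 → posterior Inverse-Gamma(11/2, 37/2)
obs 2: x=-1/2 → posterior Inverse-Gamma(6, 149/8)
obs 3: x=-7 → posterior Inverse-Gamma(13/2, 293/8)
obs 4: x=-3 → posterior Inverse-Gamma(7, 309/8)
obs 5: x=7 → posterior Inverse-Gamma(15/2, 565/8)
obs 6: x=-3 → posterior Inverse-Gamma(8, 581/8)
obs 7: x=-2 → posterior Inverse-Gamma(17/2, 585/8)
obs 8: x=-2 → posterior Inverse-Gamma(9, 589/8)
obs 9: x=-7/2 → posterior Inverse-Gamma(19/2, 307/4)
obs 10: x=-1/2 → posterior Inverse-Gamma(10, 615/8)
obs 11: x=-2 → posterior Inverse-Gamma(21/2, 619/8)
obs 12: x=7/4 → posterior Inverse-Gamma(11, 2597/32)
obs 13: x=-5/2 → posterior Inverse-Gamma(23/2, 2633/32)

k = 5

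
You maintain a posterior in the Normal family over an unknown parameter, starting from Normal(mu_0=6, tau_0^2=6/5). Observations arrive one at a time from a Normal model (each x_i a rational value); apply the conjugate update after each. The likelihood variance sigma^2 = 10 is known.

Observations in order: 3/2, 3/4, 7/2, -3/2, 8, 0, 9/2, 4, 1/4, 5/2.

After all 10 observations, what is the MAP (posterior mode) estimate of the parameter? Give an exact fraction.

obs 1: x=3/2 → posterior Normal(309/56, 15/14)
obs 2: x=3/4 → posterior Normal(627/124, 30/31)
obs 3: x=7/2 → posterior Normal(669/136, 15/17)
obs 4: x=-3/2 → posterior Normal(651/148, 30/37)
obs 5: x=8 → posterior Normal(747/160, 3/4)
obs 6: x=0 → posterior Normal(747/172, 30/43)
obs 7: x=9/2 → posterior Normal(801/184, 15/23)
obs 8: x=4 → posterior Normal(849/196, 30/49)
obs 9: x=1/4 → posterior Normal(213/52, 15/26)
obs 10: x=5/2 → posterior Normal(441/110, 6/11)

441/110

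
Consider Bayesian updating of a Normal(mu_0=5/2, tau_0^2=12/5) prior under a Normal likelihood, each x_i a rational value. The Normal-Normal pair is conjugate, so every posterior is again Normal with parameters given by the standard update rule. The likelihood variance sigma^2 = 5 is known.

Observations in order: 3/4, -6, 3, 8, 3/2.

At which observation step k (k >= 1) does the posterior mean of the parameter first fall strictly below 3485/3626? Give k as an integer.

obs 1: x=3/4 → posterior Normal(143/74, 60/37)
obs 2: x=-6 → posterior Normal(-1/98, 60/49)
obs 3: x=3 → posterior Normal(71/122, 60/61)
obs 4: x=8 → posterior Normal(263/146, 60/73)
obs 5: x=3/2 → posterior Normal(299/170, 12/17)

k = 2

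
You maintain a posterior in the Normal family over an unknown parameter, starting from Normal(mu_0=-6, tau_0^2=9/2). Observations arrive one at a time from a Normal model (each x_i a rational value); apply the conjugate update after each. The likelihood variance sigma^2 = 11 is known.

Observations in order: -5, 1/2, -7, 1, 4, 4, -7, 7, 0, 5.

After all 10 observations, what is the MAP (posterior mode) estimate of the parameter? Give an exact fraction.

obs 1: x=-5 → posterior Normal(-177/31, 99/31)
obs 2: x=1/2 → posterior Normal(-69/16, 99/40)
obs 3: x=-7 → posterior Normal(-471/98, 99/49)
obs 4: x=1 → posterior Normal(-453/116, 99/58)
obs 5: x=4 → posterior Normal(-381/134, 99/67)
obs 6: x=4 → posterior Normal(-309/152, 99/76)
obs 7: x=-7 → posterior Normal(-87/34, 99/85)
obs 8: x=7 → posterior Normal(-309/188, 99/94)
obs 9: x=0 → posterior Normal(-3/2, 99/103)
obs 10: x=5 → posterior Normal(-219/224, 99/112)

-219/224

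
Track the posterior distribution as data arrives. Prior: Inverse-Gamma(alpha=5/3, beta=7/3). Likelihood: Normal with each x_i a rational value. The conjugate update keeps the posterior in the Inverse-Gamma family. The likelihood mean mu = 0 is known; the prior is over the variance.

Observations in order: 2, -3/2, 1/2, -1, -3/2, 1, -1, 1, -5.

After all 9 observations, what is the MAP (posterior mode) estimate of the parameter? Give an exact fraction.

obs 1: x=2 → posterior Inverse-Gamma(13/6, 13/3)
obs 2: x=-3/2 → posterior Inverse-Gamma(8/3, 131/24)
obs 3: x=1/2 → posterior Inverse-Gamma(19/6, 67/12)
obs 4: x=-1 → posterior Inverse-Gamma(11/3, 73/12)
obs 5: x=-3/2 → posterior Inverse-Gamma(25/6, 173/24)
obs 6: x=1 → posterior Inverse-Gamma(14/3, 185/24)
obs 7: x=-1 → posterior Inverse-Gamma(31/6, 197/24)
obs 8: x=1 → posterior Inverse-Gamma(17/3, 209/24)
obs 9: x=-5 → posterior Inverse-Gamma(37/6, 509/24)

509/172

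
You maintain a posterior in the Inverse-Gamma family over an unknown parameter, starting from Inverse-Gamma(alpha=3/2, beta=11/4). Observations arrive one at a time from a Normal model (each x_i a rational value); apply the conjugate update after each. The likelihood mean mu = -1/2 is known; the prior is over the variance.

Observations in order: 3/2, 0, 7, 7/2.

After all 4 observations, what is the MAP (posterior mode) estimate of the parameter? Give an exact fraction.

82/9

obs 1: x=3/2 → posterior Inverse-Gamma(2, 19/4)
obs 2: x=0 → posterior Inverse-Gamma(5/2, 39/8)
obs 3: x=7 → posterior Inverse-Gamma(3, 33)
obs 4: x=7/2 → posterior Inverse-Gamma(7/2, 41)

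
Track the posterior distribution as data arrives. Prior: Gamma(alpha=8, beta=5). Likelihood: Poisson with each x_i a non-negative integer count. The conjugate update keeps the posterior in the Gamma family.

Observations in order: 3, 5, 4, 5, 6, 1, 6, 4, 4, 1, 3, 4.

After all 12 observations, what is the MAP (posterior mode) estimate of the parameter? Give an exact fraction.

obs 1: x=3 → posterior Gamma(11, 6)
obs 2: x=5 → posterior Gamma(16, 7)
obs 3: x=4 → posterior Gamma(20, 8)
obs 4: x=5 → posterior Gamma(25, 9)
obs 5: x=6 → posterior Gamma(31, 10)
obs 6: x=1 → posterior Gamma(32, 11)
obs 7: x=6 → posterior Gamma(38, 12)
obs 8: x=4 → posterior Gamma(42, 13)
obs 9: x=4 → posterior Gamma(46, 14)
obs 10: x=1 → posterior Gamma(47, 15)
obs 11: x=3 → posterior Gamma(50, 16)
obs 12: x=4 → posterior Gamma(54, 17)

53/17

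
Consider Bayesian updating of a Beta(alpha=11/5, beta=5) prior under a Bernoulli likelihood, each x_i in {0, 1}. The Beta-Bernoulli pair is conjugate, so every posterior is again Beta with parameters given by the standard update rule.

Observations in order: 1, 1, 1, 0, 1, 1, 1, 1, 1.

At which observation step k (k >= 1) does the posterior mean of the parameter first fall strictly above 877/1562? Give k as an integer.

k = 7

obs 1: x=1 → posterior Beta(16/5, 5)
obs 2: x=1 → posterior Beta(21/5, 5)
obs 3: x=1 → posterior Beta(26/5, 5)
obs 4: x=0 → posterior Beta(26/5, 6)
obs 5: x=1 → posterior Beta(31/5, 6)
obs 6: x=1 → posterior Beta(36/5, 6)
obs 7: x=1 → posterior Beta(41/5, 6)
obs 8: x=1 → posterior Beta(46/5, 6)
obs 9: x=1 → posterior Beta(51/5, 6)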